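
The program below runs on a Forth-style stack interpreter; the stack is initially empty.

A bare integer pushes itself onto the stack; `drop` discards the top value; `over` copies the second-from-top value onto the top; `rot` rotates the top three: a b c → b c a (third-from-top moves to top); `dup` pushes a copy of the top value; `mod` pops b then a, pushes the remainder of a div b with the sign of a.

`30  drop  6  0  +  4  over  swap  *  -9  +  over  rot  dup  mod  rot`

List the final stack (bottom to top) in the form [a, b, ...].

30    [30]
drop  []
6     [6]
0     [6, 0]
+     [6]
4     [6, 4]
over  [6, 4, 6]
swap  [6, 6, 4]
*     [6, 24]
-9    [6, 24, -9]
+     [6, 15]
over  [6, 15, 6]
rot   [15, 6, 6]
dup   [15, 6, 6, 6]
mod   [15, 6, 0]
rot   [6, 0, 15]

[6, 0, 15]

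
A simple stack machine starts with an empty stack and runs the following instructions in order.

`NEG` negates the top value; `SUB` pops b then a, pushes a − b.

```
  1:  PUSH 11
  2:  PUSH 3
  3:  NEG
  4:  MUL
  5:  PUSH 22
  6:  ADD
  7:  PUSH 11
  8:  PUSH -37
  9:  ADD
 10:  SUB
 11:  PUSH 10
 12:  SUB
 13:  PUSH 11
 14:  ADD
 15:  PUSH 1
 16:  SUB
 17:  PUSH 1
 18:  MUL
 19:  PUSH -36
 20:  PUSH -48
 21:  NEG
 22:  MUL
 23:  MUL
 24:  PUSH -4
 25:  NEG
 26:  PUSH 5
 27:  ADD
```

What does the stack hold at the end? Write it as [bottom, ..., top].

PUSH 11   [11]
PUSH 3    [11, 3]
NEG       [11, -3]
MUL       [-33]
PUSH 22   [-33, 22]
ADD       [-11]
PUSH 11   [-11, 11]
PUSH -37  [-11, 11, -37]
ADD       [-11, -26]
SUB       [15]
PUSH 10   [15, 10]
SUB       [5]
PUSH 11   [5, 11]
ADD       [16]
PUSH 1    [16, 1]
SUB       [15]
PUSH 1    [15, 1]
MUL       [15]
PUSH -36  [15, -36]
PUSH -48  [15, -36, -48]
NEG       [15, -36, 48]
MUL       [15, -1728]
MUL       [-25920]
PUSH -4   [-25920, -4]
NEG       [-25920, 4]
PUSH 5    [-25920, 4, 5]
ADD       [-25920, 9]

[-25920, 9]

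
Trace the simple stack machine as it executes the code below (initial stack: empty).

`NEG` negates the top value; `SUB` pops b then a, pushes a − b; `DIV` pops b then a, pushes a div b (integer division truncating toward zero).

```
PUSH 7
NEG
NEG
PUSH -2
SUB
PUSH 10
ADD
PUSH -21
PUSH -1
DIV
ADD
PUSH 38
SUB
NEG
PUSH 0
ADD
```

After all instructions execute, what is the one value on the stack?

-2

PUSH 7   : [7]
NEG      : [-7]
NEG      : [7]
PUSH -2  : [7, -2]
SUB      : [9]
PUSH 10  : [9, 10]
ADD      : [19]
PUSH -21 : [19, -21]
PUSH -1  : [19, -21, -1]
DIV      : [19, 21]
ADD      : [40]
PUSH 38  : [40, 38]
SUB      : [2]
NEG      : [-2]
PUSH 0   : [-2, 0]
ADD      : [-2]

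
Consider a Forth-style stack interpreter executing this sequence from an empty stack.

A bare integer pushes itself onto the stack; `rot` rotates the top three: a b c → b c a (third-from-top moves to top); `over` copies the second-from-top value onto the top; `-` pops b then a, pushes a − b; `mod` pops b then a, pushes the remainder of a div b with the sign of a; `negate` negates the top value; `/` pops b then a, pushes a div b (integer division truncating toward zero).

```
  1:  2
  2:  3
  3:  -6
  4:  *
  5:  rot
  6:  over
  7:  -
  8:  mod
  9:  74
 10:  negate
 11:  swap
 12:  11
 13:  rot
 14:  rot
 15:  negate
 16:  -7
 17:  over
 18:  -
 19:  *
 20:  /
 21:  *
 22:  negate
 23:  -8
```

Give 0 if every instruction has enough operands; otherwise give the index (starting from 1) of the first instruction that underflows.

2  : 2
3  : 2 3
-6 : 2 3 -6
*  : 2 -18
rot  — needs 3 operands, stack has 2 → underflow

5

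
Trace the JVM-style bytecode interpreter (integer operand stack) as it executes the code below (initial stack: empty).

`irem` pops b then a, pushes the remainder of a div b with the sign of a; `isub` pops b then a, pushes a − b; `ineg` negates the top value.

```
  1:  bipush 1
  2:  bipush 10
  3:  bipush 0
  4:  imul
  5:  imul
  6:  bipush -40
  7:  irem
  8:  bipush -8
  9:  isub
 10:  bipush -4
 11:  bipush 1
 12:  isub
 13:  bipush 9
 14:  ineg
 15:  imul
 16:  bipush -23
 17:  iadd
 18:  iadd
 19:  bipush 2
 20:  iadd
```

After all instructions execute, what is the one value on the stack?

bipush 1   -> [1]
bipush 10  -> [1, 10]
bipush 0   -> [1, 10, 0]
imul       -> [1, 0]
imul       -> [0]
bipush -40 -> [0, -40]
irem       -> [0]
bipush -8  -> [0, -8]
isub       -> [8]
bipush -4  -> [8, -4]
bipush 1   -> [8, -4, 1]
isub       -> [8, -5]
bipush 9   -> [8, -5, 9]
ineg       -> [8, -5, -9]
imul       -> [8, 45]
bipush -23 -> [8, 45, -23]
iadd       -> [8, 22]
iadd       -> [30]
bipush 2   -> [30, 2]
iadd       -> [32]

32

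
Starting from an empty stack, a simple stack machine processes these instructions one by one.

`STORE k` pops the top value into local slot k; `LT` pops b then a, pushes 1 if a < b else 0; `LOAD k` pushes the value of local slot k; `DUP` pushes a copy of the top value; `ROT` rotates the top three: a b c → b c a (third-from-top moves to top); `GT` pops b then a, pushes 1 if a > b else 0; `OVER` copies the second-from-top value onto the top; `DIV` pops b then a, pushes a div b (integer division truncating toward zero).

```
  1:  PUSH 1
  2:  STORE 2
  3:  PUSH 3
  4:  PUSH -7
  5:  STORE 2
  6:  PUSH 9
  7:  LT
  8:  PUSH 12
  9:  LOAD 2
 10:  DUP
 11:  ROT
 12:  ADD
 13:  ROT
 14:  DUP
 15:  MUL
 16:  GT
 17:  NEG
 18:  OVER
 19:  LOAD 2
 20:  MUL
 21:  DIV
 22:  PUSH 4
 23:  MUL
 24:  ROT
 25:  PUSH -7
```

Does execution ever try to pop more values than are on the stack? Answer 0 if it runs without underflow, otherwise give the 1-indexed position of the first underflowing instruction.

PUSH 1   [1]
STORE 2  []
PUSH 3   [3]
PUSH -7  [3, -7]
STORE 2  [3]
PUSH 9   [3, 9]
LT       [1]
PUSH 12  [1, 12]
LOAD 2   [1, 12, -7]
DUP      [1, 12, -7, -7]
ROT      [1, -7, -7, 12]
ADD      [1, -7, 5]
ROT      [-7, 5, 1]
DUP      [-7, 5, 1, 1]
MUL      [-7, 5, 1]
GT       [-7, 1]
NEG      [-7, -1]
OVER     [-7, -1, -7]
LOAD 2   [-7, -1, -7, -7]
MUL      [-7, -1, 49]
DIV      [-7, 0]
PUSH 4   [-7, 0, 4]
MUL      [-7, 0]
ROT  — needs 3 operands, stack has 2 → underflow

24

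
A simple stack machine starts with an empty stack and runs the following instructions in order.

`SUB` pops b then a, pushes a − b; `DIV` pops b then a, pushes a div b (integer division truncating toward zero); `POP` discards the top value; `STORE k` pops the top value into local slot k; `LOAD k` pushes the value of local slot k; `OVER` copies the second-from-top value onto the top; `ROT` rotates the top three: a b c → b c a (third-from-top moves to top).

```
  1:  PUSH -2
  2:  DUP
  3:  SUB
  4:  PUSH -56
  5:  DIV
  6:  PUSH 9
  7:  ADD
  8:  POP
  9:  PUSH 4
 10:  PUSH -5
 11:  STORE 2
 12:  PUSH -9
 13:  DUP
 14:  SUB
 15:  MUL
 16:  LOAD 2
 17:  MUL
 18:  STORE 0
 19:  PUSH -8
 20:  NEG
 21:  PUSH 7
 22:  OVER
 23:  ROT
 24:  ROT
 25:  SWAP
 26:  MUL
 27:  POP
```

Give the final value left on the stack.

PUSH -2  -> -2
DUP      -> -2 -2
SUB      -> 0
PUSH -56 -> 0 -56
DIV      -> 0
PUSH 9   -> 0 9
ADD      -> 9
POP      -> (empty)
PUSH 4   -> 4
PUSH -5  -> 4 -5
STORE 2  -> 4
PUSH -9  -> 4 -9
DUP      -> 4 -9 -9
SUB      -> 4 0
MUL      -> 0
LOAD 2   -> 0 -5
MUL      -> 0
STORE 0  -> (empty)
PUSH -8  -> -8
NEG      -> 8
PUSH 7   -> 8 7
OVER     -> 8 7 8
ROT      -> 7 8 8
ROT      -> 8 8 7
SWAP     -> 8 7 8
MUL      -> 8 56
POP      -> 8

8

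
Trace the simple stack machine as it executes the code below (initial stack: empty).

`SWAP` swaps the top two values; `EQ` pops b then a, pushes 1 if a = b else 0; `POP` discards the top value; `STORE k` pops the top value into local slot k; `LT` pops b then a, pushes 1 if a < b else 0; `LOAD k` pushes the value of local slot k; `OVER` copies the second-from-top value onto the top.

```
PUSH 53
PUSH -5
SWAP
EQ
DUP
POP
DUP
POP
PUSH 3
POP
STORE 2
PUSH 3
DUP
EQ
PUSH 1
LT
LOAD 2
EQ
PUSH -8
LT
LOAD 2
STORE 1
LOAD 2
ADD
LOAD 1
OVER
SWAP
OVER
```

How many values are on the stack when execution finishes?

4

PUSH 53 → [53]
PUSH -5 → [53, -5]
SWAP    → [-5, 53]
EQ      → [0]
DUP     → [0, 0]
POP     → [0]
DUP     → [0, 0]
POP     → [0]
PUSH 3  → [0, 3]
POP     → [0]
STORE 2 → []
PUSH 3  → [3]
DUP     → [3, 3]
EQ      → [1]
PUSH 1  → [1, 1]
LT      → [0]
LOAD 2  → [0, 0]
EQ      → [1]
PUSH -8 → [1, -8]
LT      → [0]
LOAD 2  → [0, 0]
STORE 1 → [0]
LOAD 2  → [0, 0]
ADD     → [0]
LOAD 1  → [0, 0]
OVER    → [0, 0, 0]
SWAP    → [0, 0, 0]
OVER    → [0, 0, 0, 0]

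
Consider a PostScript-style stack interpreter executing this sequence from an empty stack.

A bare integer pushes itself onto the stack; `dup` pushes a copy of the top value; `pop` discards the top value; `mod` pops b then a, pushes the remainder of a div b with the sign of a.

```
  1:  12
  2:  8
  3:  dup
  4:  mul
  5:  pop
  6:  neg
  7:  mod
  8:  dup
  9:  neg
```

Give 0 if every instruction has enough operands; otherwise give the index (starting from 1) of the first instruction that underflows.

7

12  -> [12]
8   -> [12, 8]
dup -> [12, 8, 8]
mul -> [12, 64]
pop -> [12]
neg -> [-12]
mod  — needs 2 operands, stack has 1 → underflow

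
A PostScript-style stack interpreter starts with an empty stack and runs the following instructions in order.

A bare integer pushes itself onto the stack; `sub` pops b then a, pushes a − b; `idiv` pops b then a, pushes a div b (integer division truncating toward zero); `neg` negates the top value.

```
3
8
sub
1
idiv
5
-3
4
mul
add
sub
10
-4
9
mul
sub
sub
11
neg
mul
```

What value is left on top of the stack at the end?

484

3    -> [3]
8    -> [3, 8]
sub  -> [-5]
1    -> [-5, 1]
idiv -> [-5]
5    -> [-5, 5]
-3   -> [-5, 5, -3]
4    -> [-5, 5, -3, 4]
mul  -> [-5, 5, -12]
add  -> [-5, -7]
sub  -> [2]
10   -> [2, 10]
-4   -> [2, 10, -4]
9    -> [2, 10, -4, 9]
mul  -> [2, 10, -36]
sub  -> [2, 46]
sub  -> [-44]
11   -> [-44, 11]
neg  -> [-44, -11]
mul  -> [484]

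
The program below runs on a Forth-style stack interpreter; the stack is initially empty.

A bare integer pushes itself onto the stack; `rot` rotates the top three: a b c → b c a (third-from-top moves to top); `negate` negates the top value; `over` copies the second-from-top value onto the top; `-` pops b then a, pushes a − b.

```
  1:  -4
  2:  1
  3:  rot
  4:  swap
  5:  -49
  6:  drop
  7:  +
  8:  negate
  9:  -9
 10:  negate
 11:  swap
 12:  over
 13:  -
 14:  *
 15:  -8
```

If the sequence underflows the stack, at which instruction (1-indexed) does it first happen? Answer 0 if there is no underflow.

3

-4 → -4
1  → -4 1
rot  — needs 3 operands, stack has 2 → underflow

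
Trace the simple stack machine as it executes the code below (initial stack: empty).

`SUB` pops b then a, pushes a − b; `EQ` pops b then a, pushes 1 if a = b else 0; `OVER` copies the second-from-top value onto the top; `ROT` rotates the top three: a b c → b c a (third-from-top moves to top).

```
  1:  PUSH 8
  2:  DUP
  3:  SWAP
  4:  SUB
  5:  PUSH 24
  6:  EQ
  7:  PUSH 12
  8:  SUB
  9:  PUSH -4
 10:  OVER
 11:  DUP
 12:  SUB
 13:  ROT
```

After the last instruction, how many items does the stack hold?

PUSH 8   [8]
DUP      [8, 8]
SWAP     [8, 8]
SUB      [0]
PUSH 24  [0, 24]
EQ       [0]
PUSH 12  [0, 12]
SUB      [-12]
PUSH -4  [-12, -4]
OVER     [-12, -4, -12]
DUP      [-12, -4, -12, -12]
SUB      [-12, -4, 0]
ROT      [-4, 0, -12]

3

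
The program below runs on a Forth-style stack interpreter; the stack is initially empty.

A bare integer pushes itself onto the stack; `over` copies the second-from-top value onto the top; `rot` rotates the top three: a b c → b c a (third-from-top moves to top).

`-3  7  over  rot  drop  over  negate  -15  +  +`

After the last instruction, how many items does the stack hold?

-3     → -3
7      → -3 7
over   → -3 7 -3
rot    → 7 -3 -3
drop   → 7 -3
over   → 7 -3 7
negate → 7 -3 -7
-15    → 7 -3 -7 -15
+      → 7 -3 -22
+      → 7 -25

2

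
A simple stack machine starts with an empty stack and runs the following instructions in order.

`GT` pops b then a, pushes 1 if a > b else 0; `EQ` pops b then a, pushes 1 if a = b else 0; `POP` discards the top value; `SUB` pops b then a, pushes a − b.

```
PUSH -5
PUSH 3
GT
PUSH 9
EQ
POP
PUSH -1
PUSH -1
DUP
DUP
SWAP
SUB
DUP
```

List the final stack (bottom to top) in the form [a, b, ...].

[-1, -1, 0, 0]

PUSH -5 → [-5]
PUSH 3  → [-5, 3]
GT      → [0]
PUSH 9  → [0, 9]
EQ      → [0]
POP     → []
PUSH -1 → [-1]
PUSH -1 → [-1, -1]
DUP     → [-1, -1, -1]
DUP     → [-1, -1, -1, -1]
SWAP    → [-1, -1, -1, -1]
SUB     → [-1, -1, 0]
DUP     → [-1, -1, 0, 0]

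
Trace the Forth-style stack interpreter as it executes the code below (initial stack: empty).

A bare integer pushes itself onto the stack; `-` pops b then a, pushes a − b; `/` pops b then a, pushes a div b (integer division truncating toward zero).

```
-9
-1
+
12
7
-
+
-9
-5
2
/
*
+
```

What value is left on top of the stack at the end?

13

-9 → -9
-1 → -9 -1
+  → -10
12 → -10 12
7  → -10 12 7
-  → -10 5
+  → -5
-9 → -5 -9
-5 → -5 -9 -5
2  → -5 -9 -5 2
/  → -5 -9 -2
*  → -5 18
+  → 13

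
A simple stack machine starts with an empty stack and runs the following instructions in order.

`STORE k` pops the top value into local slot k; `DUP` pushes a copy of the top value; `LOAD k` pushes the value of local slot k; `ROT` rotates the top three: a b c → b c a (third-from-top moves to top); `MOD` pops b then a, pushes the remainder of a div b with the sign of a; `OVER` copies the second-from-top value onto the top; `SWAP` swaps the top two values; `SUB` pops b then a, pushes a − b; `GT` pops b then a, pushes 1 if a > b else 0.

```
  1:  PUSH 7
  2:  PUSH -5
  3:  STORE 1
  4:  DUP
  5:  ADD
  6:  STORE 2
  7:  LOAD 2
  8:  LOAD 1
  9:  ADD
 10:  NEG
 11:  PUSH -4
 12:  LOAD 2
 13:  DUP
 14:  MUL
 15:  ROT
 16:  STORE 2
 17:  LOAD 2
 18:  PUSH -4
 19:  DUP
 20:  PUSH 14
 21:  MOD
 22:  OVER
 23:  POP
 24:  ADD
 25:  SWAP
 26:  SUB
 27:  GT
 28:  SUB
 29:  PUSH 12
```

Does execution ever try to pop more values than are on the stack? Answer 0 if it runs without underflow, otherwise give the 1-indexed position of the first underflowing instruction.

PUSH 7  -> 7
PUSH -5 -> 7 -5
STORE 1 -> 7
DUP     -> 7 7
ADD     -> 14
STORE 2 -> (empty)
LOAD 2  -> 14
LOAD 1  -> 14 -5
ADD     -> 9
NEG     -> -9
PUSH -4 -> -9 -4
LOAD 2  -> -9 -4 14
DUP     -> -9 -4 14 14
MUL     -> -9 -4 196
ROT     -> -4 196 -9
STORE 2 -> -4 196
LOAD 2  -> -4 196 -9
PUSH -4 -> -4 196 -9 -4
DUP     -> -4 196 -9 -4 -4
PUSH 14 -> -4 196 -9 -4 -4 14
MOD     -> -4 196 -9 -4 -4
OVER    -> -4 196 -9 -4 -4 -4
POP     -> -4 196 -9 -4 -4
ADD     -> -4 196 -9 -8
SWAP    -> -4 196 -8 -9
SUB     -> -4 196 1
GT      -> -4 1
SUB     -> -5
PUSH 12 -> -5 12

0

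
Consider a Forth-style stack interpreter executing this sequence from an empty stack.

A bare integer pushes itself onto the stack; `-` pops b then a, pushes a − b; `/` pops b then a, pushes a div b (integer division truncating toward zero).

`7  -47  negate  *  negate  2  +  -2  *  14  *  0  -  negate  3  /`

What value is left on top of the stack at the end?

7       7
-47     7 -47
negate  7 47
*       329
negate  -329
2       -329 2
+       -327
-2      -327 -2
*       654
14      654 14
*       9156
0       9156 0
-       9156
negate  -9156
3       -9156 3
/       -3052

-3052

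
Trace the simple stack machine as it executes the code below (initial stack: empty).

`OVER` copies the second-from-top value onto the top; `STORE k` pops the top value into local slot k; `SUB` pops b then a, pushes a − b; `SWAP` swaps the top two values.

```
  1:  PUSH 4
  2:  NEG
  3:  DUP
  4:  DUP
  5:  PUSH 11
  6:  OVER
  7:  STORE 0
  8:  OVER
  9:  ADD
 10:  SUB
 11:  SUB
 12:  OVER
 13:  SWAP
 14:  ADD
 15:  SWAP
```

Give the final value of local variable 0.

PUSH 4  → 4
NEG     → -4
DUP     → -4 -4
DUP     → -4 -4 -4
PUSH 11 → -4 -4 -4 11
OVER    → -4 -4 -4 11 -4
STORE 0 → -4 -4 -4 11
OVER    → -4 -4 -4 11 -4
ADD     → -4 -4 -4 7
SUB     → -4 -4 -11
SUB     → -4 7
OVER    → -4 7 -4
SWAP    → -4 -4 7
ADD     → -4 3
SWAP    → 3 -4

-4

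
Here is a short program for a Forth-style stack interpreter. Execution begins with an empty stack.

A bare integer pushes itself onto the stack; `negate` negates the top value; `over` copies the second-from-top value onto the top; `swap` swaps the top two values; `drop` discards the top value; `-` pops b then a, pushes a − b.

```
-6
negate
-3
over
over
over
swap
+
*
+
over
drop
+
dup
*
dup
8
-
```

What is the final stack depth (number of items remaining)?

-6     -> [-6]
negate -> [6]
-3     -> [6, -3]
over   -> [6, -3, 6]
over   -> [6, -3, 6, -3]
over   -> [6, -3, 6, -3, 6]
swap   -> [6, -3, 6, 6, -3]
+      -> [6, -3, 6, 3]
*      -> [6, -3, 18]
+      -> [6, 15]
over   -> [6, 15, 6]
drop   -> [6, 15]
+      -> [21]
dup    -> [21, 21]
*      -> [441]
dup    -> [441, 441]
8      -> [441, 441, 8]
-      -> [441, 433]

2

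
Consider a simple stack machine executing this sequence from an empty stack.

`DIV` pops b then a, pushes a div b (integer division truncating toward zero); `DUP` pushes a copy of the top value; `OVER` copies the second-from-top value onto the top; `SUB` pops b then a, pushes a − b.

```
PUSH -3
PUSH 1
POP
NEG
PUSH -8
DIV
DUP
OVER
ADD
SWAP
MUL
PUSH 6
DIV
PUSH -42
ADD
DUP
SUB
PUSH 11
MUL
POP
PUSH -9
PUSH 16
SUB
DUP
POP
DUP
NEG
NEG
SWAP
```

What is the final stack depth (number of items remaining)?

2

PUSH -3  -> -3
PUSH 1   -> -3 1
POP      -> -3
NEG      -> 3
PUSH -8  -> 3 -8
DIV      -> 0
DUP      -> 0 0
OVER     -> 0 0 0
ADD      -> 0 0
SWAP     -> 0 0
MUL      -> 0
PUSH 6   -> 0 6
DIV      -> 0
PUSH -42 -> 0 -42
ADD      -> -42
DUP      -> -42 -42
SUB      -> 0
PUSH 11  -> 0 11
MUL      -> 0
POP      -> (empty)
PUSH -9  -> -9
PUSH 16  -> -9 16
SUB      -> -25
DUP      -> -25 -25
POP      -> -25
DUP      -> -25 -25
NEG      -> -25 25
NEG      -> -25 -25
SWAP     -> -25 -25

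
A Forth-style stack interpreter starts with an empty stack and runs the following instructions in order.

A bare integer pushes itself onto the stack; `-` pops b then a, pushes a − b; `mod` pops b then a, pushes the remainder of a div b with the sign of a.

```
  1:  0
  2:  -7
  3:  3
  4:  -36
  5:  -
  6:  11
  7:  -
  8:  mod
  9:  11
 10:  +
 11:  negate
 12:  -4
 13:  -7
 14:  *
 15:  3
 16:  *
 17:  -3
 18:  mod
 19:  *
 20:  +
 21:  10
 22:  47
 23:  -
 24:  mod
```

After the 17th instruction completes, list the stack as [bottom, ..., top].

[0, -4, 84, -3]

0      -> 0
-7     -> 0 -7
3      -> 0 -7 3
-36    -> 0 -7 3 -36
-      -> 0 -7 39
11     -> 0 -7 39 11
-      -> 0 -7 28
mod    -> 0 -7
11     -> 0 -7 11
+      -> 0 4
negate -> 0 -4
-4     -> 0 -4 -4
-7     -> 0 -4 -4 -7
*      -> 0 -4 28
3      -> 0 -4 28 3
*      -> 0 -4 84
-3     -> 0 -4 84 -3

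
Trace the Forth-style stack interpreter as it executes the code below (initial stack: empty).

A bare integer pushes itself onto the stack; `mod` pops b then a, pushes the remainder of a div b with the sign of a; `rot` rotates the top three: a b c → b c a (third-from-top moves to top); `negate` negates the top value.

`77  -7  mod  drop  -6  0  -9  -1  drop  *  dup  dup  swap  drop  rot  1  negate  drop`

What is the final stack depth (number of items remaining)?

77     : 77
-7     : 77 -7
mod    : 0
drop   : (empty)
-6     : -6
0      : -6 0
-9     : -6 0 -9
-1     : -6 0 -9 -1
drop   : -6 0 -9
*      : -6 0
dup    : -6 0 0
dup    : -6 0 0 0
swap   : -6 0 0 0
drop   : -6 0 0
rot    : 0 0 -6
1      : 0 0 -6 1
negate : 0 0 -6 -1
drop   : 0 0 -6

3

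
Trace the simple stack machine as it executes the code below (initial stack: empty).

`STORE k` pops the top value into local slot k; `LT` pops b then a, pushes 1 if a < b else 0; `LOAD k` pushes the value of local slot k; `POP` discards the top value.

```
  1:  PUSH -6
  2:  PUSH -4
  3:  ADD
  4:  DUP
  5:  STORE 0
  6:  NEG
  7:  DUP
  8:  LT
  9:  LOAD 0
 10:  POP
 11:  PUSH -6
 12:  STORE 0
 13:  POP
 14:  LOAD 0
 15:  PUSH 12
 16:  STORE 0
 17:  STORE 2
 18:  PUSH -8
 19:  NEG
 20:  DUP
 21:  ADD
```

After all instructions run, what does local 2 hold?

PUSH -6 : -6
PUSH -4 : -6 -4
ADD     : -10
DUP     : -10 -10
STORE 0 : -10
NEG     : 10
DUP     : 10 10
LT      : 0
LOAD 0  : 0 -10
POP     : 0
PUSH -6 : 0 -6
STORE 0 : 0
POP     : (empty)
LOAD 0  : -6
PUSH 12 : -6 12
STORE 0 : -6
STORE 2 : (empty)
PUSH -8 : -8
NEG     : 8
DUP     : 8 8
ADD     : 16

-6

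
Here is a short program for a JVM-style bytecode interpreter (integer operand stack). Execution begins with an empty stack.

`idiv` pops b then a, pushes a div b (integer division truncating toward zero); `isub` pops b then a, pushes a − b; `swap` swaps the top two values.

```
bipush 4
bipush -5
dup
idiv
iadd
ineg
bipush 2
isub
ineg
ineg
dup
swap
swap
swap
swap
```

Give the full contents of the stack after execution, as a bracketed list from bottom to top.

bipush 4  : 4
bipush -5 : 4 -5
dup       : 4 -5 -5
idiv      : 4 1
iadd      : 5
ineg      : -5
bipush 2  : -5 2
isub      : -7
ineg      : 7
ineg      : -7
dup       : -7 -7
swap      : -7 -7
swap      : -7 -7
swap      : -7 -7
swap      : -7 -7

[-7, -7]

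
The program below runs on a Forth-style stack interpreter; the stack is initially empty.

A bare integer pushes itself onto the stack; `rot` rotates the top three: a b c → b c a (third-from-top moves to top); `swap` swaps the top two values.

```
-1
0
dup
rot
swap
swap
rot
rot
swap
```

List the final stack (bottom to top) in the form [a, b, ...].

[-1, 0, 0]

-1   → [-1]
0    → [-1, 0]
dup  → [-1, 0, 0]
rot  → [0, 0, -1]
swap → [0, -1, 0]
swap → [0, 0, -1]
rot  → [0, -1, 0]
rot  → [-1, 0, 0]
swap → [-1, 0, 0]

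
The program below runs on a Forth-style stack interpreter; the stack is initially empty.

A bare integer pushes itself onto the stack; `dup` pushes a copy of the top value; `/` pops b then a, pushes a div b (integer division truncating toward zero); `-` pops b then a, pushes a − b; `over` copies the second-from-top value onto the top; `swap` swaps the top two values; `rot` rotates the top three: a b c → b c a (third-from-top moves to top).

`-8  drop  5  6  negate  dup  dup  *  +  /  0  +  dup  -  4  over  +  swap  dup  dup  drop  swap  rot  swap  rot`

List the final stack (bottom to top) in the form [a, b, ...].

-8      -8
drop    (empty)
5       5
6       5 6
negate  5 -6
dup     5 -6 -6
dup     5 -6 -6 -6
*       5 -6 36
+       5 30
/       0
0       0 0
+       0
dup     0 0
-       0
4       0 4
over    0 4 0
+       0 4
swap    4 0
dup     4 0 0
dup     4 0 0 0
drop    4 0 0
swap    4 0 0
rot     0 0 4
swap    0 4 0
rot     4 0 0

[4, 0, 0]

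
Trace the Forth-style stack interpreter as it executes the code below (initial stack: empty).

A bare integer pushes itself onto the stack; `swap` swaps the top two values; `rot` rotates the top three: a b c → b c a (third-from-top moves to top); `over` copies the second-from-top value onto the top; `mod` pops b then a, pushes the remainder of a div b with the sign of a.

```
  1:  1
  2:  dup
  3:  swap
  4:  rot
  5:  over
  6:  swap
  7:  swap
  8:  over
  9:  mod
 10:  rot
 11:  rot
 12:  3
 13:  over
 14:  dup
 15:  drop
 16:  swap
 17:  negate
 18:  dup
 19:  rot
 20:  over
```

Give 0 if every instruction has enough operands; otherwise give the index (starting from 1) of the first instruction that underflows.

1    : [1]
dup  : [1, 1]
swap : [1, 1]
rot  — needs 3 operands, stack has 2 → underflow

4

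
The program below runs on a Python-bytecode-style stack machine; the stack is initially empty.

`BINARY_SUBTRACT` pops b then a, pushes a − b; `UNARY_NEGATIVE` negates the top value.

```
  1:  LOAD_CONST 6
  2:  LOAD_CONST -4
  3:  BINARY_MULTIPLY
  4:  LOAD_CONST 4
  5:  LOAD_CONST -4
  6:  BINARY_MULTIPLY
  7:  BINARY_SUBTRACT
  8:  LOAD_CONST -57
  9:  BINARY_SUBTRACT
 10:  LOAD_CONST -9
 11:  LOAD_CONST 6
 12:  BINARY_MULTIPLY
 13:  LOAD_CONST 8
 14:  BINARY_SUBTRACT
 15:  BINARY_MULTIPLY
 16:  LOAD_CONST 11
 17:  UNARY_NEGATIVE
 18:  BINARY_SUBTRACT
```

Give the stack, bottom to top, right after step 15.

LOAD_CONST 6    -> 6
LOAD_CONST -4   -> 6 -4
BINARY_MULTIPLY -> -24
LOAD_CONST 4    -> -24 4
LOAD_CONST -4   -> -24 4 -4
BINARY_MULTIPLY -> -24 -16
BINARY_SUBTRACT -> -8
LOAD_CONST -57  -> -8 -57
BINARY_SUBTRACT -> 49
LOAD_CONST -9   -> 49 -9
LOAD_CONST 6    -> 49 -9 6
BINARY_MULTIPLY -> 49 -54
LOAD_CONST 8    -> 49 -54 8
BINARY_SUBTRACT -> 49 -62
BINARY_MULTIPLY -> -3038

[-3038]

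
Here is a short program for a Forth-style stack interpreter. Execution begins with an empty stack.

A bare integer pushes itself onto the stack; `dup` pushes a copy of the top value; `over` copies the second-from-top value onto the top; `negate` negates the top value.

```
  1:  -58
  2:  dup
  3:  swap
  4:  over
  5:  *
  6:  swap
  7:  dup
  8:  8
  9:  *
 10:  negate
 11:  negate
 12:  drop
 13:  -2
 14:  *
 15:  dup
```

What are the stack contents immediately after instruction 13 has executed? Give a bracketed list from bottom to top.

-58    → -58
dup    → -58 -58
swap   → -58 -58
over   → -58 -58 -58
*      → -58 3364
swap   → 3364 -58
dup    → 3364 -58 -58
8      → 3364 -58 -58 8
*      → 3364 -58 -464
negate → 3364 -58 464
negate → 3364 -58 -464
drop   → 3364 -58
-2     → 3364 -58 -2

[3364, -58, -2]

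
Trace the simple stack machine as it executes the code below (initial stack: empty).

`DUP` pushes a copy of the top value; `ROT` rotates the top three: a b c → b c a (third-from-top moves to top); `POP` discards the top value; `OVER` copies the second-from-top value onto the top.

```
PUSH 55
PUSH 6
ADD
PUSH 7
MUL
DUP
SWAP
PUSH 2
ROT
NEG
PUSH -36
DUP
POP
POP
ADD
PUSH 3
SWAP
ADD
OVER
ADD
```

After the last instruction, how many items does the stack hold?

PUSH 55  : [55]
PUSH 6   : [55, 6]
ADD      : [61]
PUSH 7   : [61, 7]
MUL      : [427]
DUP      : [427, 427]
SWAP     : [427, 427]
PUSH 2   : [427, 427, 2]
ROT      : [427, 2, 427]
NEG      : [427, 2, -427]
PUSH -36 : [427, 2, -427, -36]
DUP      : [427, 2, -427, -36, -36]
POP      : [427, 2, -427, -36]
POP      : [427, 2, -427]
ADD      : [427, -425]
PUSH 3   : [427, -425, 3]
SWAP     : [427, 3, -425]
ADD      : [427, -422]
OVER     : [427, -422, 427]
ADD      : [427, 5]

2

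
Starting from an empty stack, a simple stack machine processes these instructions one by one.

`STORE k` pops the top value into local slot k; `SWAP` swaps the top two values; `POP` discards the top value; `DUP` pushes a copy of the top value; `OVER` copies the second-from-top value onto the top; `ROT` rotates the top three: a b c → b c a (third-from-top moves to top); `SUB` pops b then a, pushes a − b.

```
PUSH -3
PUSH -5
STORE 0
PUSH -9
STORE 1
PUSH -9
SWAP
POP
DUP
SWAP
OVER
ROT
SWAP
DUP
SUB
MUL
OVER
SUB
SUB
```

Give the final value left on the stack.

PUSH -3  -3
PUSH -5  -3 -5
STORE 0  -3
PUSH -9  -3 -9
STORE 1  -3
PUSH -9  -3 -9
SWAP     -9 -3
POP      -9
DUP      -9 -9
SWAP     -9 -9
OVER     -9 -9 -9
ROT      -9 -9 -9
SWAP     -9 -9 -9
DUP      -9 -9 -9 -9
SUB      -9 -9 0
MUL      -9 0
OVER     -9 0 -9
SUB      -9 9
SUB      -18

-18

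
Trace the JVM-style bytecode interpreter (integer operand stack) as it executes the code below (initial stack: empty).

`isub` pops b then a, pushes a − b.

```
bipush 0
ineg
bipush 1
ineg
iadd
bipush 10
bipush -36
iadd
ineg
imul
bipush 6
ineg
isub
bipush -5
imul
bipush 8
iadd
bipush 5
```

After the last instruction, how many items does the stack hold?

2

bipush 0    0
ineg        0
bipush 1    0 1
ineg        0 -1
iadd        -1
bipush 10   -1 10
bipush -36  -1 10 -36
iadd        -1 -26
ineg        -1 26
imul        -26
bipush 6    -26 6
ineg        -26 -6
isub        -20
bipush -5   -20 -5
imul        100
bipush 8    100 8
iadd        108
bipush 5    108 5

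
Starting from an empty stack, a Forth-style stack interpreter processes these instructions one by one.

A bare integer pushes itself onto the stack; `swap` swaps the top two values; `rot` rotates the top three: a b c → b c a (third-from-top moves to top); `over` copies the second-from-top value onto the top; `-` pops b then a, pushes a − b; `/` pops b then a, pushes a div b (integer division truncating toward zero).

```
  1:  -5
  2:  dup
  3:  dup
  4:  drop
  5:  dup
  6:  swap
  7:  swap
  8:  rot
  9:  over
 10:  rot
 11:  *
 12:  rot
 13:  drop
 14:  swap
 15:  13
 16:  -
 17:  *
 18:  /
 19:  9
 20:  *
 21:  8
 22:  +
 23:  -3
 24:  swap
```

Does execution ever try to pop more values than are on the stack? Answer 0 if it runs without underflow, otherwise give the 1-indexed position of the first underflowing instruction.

18

-5   : -5
dup  : -5 -5
dup  : -5 -5 -5
drop : -5 -5
dup  : -5 -5 -5
swap : -5 -5 -5
swap : -5 -5 -5
rot  : -5 -5 -5
over : -5 -5 -5 -5
rot  : -5 -5 -5 -5
*    : -5 -5 25
rot  : -5 25 -5
drop : -5 25
swap : 25 -5
13   : 25 -5 13
-    : 25 -18
*    : -450
/  — needs 2 operands, stack has 1 → underflow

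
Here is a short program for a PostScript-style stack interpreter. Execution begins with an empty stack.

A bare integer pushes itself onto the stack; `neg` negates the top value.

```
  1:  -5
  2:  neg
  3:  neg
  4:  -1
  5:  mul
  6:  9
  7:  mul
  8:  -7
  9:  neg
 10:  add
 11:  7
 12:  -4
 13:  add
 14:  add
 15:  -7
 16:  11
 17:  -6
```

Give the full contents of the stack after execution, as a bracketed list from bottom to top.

[55, -7, 11, -6]

-5  → [-5]
neg → [5]
neg → [-5]
-1  → [-5, -1]
mul → [5]
9   → [5, 9]
mul → [45]
-7  → [45, -7]
neg → [45, 7]
add → [52]
7   → [52, 7]
-4  → [52, 7, -4]
add → [52, 3]
add → [55]
-7  → [55, -7]
11  → [55, -7, 11]
-6  → [55, -7, 11, -6]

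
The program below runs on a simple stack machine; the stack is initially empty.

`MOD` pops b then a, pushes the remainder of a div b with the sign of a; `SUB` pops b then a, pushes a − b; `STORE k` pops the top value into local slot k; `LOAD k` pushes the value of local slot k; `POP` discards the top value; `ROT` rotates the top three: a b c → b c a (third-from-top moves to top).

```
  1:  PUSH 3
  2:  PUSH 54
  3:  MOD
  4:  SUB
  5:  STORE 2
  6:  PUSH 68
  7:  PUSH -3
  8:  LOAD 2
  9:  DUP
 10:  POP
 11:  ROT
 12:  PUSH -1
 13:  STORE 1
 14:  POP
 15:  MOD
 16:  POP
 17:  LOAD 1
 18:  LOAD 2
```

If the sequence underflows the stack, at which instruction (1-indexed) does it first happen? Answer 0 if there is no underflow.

4

PUSH 3  : [3]
PUSH 54 : [3, 54]
MOD     : [3]
SUB  — needs 2 operands, stack has 1 → underflow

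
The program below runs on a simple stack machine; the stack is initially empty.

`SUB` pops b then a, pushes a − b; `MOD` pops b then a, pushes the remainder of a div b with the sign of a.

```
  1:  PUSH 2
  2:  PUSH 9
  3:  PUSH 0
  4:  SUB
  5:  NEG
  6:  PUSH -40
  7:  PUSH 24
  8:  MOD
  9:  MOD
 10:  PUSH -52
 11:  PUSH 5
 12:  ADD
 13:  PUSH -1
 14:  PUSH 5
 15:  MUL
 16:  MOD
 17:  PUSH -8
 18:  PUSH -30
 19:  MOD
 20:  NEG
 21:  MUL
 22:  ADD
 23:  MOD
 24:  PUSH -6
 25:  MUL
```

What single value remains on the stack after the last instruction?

PUSH 2    [2]
PUSH 9    [2, 9]
PUSH 0    [2, 9, 0]
SUB       [2, 9]
NEG       [2, -9]
PUSH -40  [2, -9, -40]
PUSH 24   [2, -9, -40, 24]
MOD       [2, -9, -16]
MOD       [2, -9]
PUSH -52  [2, -9, -52]
PUSH 5    [2, -9, -52, 5]
ADD       [2, -9, -47]
PUSH -1   [2, -9, -47, -1]
PUSH 5    [2, -9, -47, -1, 5]
MUL       [2, -9, -47, -5]
MOD       [2, -9, -2]
PUSH -8   [2, -9, -2, -8]
PUSH -30  [2, -9, -2, -8, -30]
MOD       [2, -9, -2, -8]
NEG       [2, -9, -2, 8]
MUL       [2, -9, -16]
ADD       [2, -25]
MOD       [2]
PUSH -6   [2, -6]
MUL       [-12]

-12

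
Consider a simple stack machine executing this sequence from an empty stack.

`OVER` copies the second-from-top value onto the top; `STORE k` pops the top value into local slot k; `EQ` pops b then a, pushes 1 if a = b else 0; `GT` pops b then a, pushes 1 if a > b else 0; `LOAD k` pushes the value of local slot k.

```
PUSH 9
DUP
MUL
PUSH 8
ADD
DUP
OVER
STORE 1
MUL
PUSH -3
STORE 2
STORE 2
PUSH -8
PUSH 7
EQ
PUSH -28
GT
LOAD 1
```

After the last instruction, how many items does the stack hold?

PUSH 9   -> 9
DUP      -> 9 9
MUL      -> 81
PUSH 8   -> 81 8
ADD      -> 89
DUP      -> 89 89
OVER     -> 89 89 89
STORE 1  -> 89 89
MUL      -> 7921
PUSH -3  -> 7921 -3
STORE 2  -> 7921
STORE 2  -> (empty)
PUSH -8  -> -8
PUSH 7   -> -8 7
EQ       -> 0
PUSH -28 -> 0 -28
GT       -> 1
LOAD 1   -> 1 89

2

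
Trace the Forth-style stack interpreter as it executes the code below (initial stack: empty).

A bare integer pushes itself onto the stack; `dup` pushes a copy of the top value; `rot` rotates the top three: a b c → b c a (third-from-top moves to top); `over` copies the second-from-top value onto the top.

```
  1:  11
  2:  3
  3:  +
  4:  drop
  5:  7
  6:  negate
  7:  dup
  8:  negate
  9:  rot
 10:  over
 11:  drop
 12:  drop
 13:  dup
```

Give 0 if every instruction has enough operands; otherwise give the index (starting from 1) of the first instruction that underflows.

11      11
3       11 3
+       14
drop    (empty)
7       7
negate  -7
dup     -7 -7
negate  -7 7
rot  — needs 3 operands, stack has 2 → underflow

9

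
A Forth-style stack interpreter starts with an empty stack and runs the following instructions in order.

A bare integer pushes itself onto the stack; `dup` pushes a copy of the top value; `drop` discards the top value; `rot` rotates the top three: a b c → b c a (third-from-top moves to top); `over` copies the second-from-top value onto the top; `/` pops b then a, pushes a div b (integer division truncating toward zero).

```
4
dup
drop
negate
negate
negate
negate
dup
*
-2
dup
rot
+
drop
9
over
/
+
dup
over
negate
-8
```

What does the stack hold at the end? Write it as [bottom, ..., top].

[-6, -6, 6, -8]

4      -> [4]
dup    -> [4, 4]
drop   -> [4]
negate -> [-4]
negate -> [4]
negate -> [-4]
negate -> [4]
dup    -> [4, 4]
*      -> [16]
-2     -> [16, -2]
dup    -> [16, -2, -2]
rot    -> [-2, -2, 16]
+      -> [-2, 14]
drop   -> [-2]
9      -> [-2, 9]
over   -> [-2, 9, -2]
/      -> [-2, -4]
+      -> [-6]
dup    -> [-6, -6]
over   -> [-6, -6, -6]
negate -> [-6, -6, 6]
-8     -> [-6, -6, 6, -8]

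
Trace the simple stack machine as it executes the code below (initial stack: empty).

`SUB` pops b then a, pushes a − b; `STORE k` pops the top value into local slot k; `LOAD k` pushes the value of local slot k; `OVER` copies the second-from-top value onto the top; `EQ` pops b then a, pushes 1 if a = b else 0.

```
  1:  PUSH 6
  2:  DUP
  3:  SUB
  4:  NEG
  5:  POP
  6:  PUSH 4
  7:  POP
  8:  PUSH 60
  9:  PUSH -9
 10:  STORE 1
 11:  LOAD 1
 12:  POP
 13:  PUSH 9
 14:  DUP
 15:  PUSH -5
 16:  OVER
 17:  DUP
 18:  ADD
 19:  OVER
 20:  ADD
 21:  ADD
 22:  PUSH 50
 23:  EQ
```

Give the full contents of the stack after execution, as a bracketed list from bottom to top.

PUSH 6   [6]
DUP      [6, 6]
SUB      [0]
NEG      [0]
POP      []
PUSH 4   [4]
POP      []
PUSH 60  [60]
PUSH -9  [60, -9]
STORE 1  [60]
LOAD 1   [60, -9]
POP      [60]
PUSH 9   [60, 9]
DUP      [60, 9, 9]
PUSH -5  [60, 9, 9, -5]
OVER     [60, 9, 9, -5, 9]
DUP      [60, 9, 9, -5, 9, 9]
ADD      [60, 9, 9, -5, 18]
OVER     [60, 9, 9, -5, 18, -5]
ADD      [60, 9, 9, -5, 13]
ADD      [60, 9, 9, 8]
PUSH 50  [60, 9, 9, 8, 50]
EQ       [60, 9, 9, 0]

[60, 9, 9, 0]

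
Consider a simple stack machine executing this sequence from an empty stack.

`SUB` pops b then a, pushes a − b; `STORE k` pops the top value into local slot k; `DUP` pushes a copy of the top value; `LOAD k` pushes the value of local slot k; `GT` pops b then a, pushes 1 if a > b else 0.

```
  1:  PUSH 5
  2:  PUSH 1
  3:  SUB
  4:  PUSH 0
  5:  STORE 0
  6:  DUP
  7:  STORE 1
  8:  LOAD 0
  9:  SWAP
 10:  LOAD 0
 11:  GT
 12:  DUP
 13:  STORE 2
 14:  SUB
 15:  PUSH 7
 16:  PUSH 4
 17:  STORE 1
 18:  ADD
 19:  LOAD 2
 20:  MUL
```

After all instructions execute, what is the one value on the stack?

PUSH 5   5
PUSH 1   5 1
SUB      4
PUSH 0   4 0
STORE 0  4
DUP      4 4
STORE 1  4
LOAD 0   4 0
SWAP     0 4
LOAD 0   0 4 0
GT       0 1
DUP      0 1 1
STORE 2  0 1
SUB      -1
PUSH 7   -1 7
PUSH 4   -1 7 4
STORE 1  -1 7
ADD      6
LOAD 2   6 1
MUL      6

6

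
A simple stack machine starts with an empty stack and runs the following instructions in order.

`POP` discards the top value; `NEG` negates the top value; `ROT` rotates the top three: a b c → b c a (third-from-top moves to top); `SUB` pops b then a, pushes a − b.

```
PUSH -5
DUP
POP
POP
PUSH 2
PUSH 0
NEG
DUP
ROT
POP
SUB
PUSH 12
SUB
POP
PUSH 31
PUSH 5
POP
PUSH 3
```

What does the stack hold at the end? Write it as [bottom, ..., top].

[31, 3]

PUSH -5 → [-5]
DUP     → [-5, -5]
POP     → [-5]
POP     → []
PUSH 2  → [2]
PUSH 0  → [2, 0]
NEG     → [2, 0]
DUP     → [2, 0, 0]
ROT     → [0, 0, 2]
POP     → [0, 0]
SUB     → [0]
PUSH 12 → [0, 12]
SUB     → [-12]
POP     → []
PUSH 31 → [31]
PUSH 5  → [31, 5]
POP     → [31]
PUSH 3  → [31, 3]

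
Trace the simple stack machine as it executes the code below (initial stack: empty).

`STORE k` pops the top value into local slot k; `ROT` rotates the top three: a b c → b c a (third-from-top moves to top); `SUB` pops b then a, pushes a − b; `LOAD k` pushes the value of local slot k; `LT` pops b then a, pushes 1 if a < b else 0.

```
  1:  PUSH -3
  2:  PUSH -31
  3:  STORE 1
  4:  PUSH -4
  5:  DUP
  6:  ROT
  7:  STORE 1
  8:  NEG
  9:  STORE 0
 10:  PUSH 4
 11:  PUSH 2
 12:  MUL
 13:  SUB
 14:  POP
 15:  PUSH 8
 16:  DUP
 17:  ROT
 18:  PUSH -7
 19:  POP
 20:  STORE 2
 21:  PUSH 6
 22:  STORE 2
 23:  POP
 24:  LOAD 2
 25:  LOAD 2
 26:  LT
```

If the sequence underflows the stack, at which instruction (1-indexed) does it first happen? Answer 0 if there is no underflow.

PUSH -3   -3
PUSH -31  -3 -31
STORE 1   -3
PUSH -4   -3 -4
DUP       -3 -4 -4
ROT       -4 -4 -3
STORE 1   -4 -4
NEG       -4 4
STORE 0   -4
PUSH 4    -4 4
PUSH 2    -4 4 2
MUL       -4 8
SUB       -12
POP       (empty)
PUSH 8    8
DUP       8 8
ROT  — needs 3 operands, stack has 2 → underflow

17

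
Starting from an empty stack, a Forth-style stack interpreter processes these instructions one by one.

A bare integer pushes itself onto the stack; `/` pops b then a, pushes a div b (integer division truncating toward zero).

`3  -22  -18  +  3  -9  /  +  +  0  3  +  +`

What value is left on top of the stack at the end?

3   : 3
-22 : 3 -22
-18 : 3 -22 -18
+   : 3 -40
3   : 3 -40 3
-9  : 3 -40 3 -9
/   : 3 -40 0
+   : 3 -40
+   : -37
0   : -37 0
3   : -37 0 3
+   : -37 3
+   : -34

-34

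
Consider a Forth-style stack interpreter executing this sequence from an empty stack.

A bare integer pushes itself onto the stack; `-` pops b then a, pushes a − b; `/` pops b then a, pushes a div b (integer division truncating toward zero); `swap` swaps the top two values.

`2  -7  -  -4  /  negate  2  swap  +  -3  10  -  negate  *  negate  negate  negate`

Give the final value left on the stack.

2       2
-7      2 -7
-       9
-4      9 -4
/       -2
negate  2
2       2 2
swap    2 2
+       4
-3      4 -3
10      4 -3 10
-       4 -13
negate  4 13
*       52
negate  -52
negate  52
negate  -52

-52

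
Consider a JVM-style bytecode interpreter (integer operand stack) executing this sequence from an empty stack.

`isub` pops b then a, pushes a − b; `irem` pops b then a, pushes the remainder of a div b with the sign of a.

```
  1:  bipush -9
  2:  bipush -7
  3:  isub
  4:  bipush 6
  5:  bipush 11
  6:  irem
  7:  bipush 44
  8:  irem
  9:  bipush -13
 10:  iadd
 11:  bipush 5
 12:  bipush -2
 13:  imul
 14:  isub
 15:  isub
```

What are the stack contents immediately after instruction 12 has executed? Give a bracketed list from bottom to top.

[-2, -7, 5, -2]

bipush -9  : [-9]
bipush -7  : [-9, -7]
isub       : [-2]
bipush 6   : [-2, 6]
bipush 11  : [-2, 6, 11]
irem       : [-2, 6]
bipush 44  : [-2, 6, 44]
irem       : [-2, 6]
bipush -13 : [-2, 6, -13]
iadd       : [-2, -7]
bipush 5   : [-2, -7, 5]
bipush -2  : [-2, -7, 5, -2]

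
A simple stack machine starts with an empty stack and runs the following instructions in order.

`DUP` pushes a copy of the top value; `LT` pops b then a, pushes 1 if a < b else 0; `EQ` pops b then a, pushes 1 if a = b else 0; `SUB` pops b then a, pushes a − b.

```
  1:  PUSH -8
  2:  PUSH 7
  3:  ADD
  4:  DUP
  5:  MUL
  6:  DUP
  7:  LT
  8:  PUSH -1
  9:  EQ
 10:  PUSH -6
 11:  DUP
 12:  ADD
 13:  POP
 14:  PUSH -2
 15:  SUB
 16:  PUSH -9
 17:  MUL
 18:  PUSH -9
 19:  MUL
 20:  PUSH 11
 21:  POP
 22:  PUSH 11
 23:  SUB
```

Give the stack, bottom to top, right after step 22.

PUSH -8 -> -8
PUSH 7  -> -8 7
ADD     -> -1
DUP     -> -1 -1
MUL     -> 1
DUP     -> 1 1
LT      -> 0
PUSH -1 -> 0 -1
EQ      -> 0
PUSH -6 -> 0 -6
DUP     -> 0 -6 -6
ADD     -> 0 -12
POP     -> 0
PUSH -2 -> 0 -2
SUB     -> 2
PUSH -9 -> 2 -9
MUL     -> -18
PUSH -9 -> -18 -9
MUL     -> 162
PUSH 11 -> 162 11
POP     -> 162
PUSH 11 -> 162 11

[162, 11]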